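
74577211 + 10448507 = 85025718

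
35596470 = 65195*546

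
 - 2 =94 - 96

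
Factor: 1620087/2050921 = 3^1 * 7^2*103^1*107^1 * 251^( - 1 ) * 8171^(- 1) 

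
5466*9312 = 50899392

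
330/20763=110/6921=0.02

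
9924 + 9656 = 19580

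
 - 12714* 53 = -673842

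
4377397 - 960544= 3416853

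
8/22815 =8/22815 = 0.00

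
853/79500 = 853/79500 = 0.01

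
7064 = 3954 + 3110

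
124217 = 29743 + 94474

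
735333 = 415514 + 319819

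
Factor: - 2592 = -2^5*3^4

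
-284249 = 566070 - 850319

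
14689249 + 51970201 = 66659450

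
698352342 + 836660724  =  1535013066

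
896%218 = 24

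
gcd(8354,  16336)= 2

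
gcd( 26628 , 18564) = 84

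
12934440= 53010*244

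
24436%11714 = 1008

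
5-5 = 0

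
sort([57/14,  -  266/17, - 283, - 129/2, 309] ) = [-283,  -  129/2, - 266/17,57/14, 309] 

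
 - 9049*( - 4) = 36196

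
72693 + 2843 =75536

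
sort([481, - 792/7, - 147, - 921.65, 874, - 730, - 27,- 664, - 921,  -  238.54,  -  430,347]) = [  -  921.65, -921,  -  730, - 664, - 430,-238.54, - 147,  -  792/7, - 27,347,481,874]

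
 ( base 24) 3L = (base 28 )39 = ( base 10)93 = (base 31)30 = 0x5D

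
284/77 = 3 + 53/77=3.69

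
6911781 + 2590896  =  9502677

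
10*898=8980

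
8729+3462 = 12191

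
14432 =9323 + 5109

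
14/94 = 7/47 =0.15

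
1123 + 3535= 4658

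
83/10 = 8+3/10= 8.30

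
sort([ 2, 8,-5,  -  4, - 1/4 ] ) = [ - 5, - 4, - 1/4,2,8]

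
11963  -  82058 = - 70095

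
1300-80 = 1220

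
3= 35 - 32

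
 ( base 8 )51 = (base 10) 41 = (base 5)131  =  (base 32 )19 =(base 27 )1E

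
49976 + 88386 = 138362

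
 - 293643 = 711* ( - 413 ) 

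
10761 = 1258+9503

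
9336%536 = 224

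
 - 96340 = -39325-57015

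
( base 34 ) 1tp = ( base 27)2Q7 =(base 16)877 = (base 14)b0b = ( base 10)2167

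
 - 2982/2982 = -1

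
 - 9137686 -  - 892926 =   -  8244760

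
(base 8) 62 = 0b110010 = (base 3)1212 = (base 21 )28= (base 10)50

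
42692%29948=12744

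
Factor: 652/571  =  2^2*163^1 *571^(-1) 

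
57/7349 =57/7349   =  0.01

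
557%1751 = 557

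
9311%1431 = 725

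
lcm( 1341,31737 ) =95211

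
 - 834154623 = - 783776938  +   - 50377685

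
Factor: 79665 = 3^1*5^1*47^1*113^1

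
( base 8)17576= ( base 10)8062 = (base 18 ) 16FG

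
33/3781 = 33/3781 = 0.01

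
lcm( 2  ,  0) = 0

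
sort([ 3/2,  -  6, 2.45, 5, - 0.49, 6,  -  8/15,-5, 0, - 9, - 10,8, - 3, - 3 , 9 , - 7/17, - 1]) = [  -  10,  -  9, - 6, - 5 , - 3, - 3,-1, - 8/15, - 0.49,-7/17,0, 3/2, 2.45,5,6, 8, 9 ] 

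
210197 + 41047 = 251244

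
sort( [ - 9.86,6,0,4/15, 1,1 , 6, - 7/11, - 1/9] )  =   [ - 9.86 , - 7/11, - 1/9, 0,4/15,1, 1,6, 6 ] 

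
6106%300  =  106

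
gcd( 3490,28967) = 349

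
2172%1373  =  799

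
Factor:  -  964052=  - 2^2*241013^1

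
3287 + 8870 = 12157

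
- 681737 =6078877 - 6760614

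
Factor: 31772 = 2^2 * 13^2* 47^1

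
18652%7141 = 4370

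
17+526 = 543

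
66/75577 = 66/75577 = 0.00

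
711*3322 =2361942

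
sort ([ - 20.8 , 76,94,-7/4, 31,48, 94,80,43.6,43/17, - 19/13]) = [- 20.8, - 7/4 , -19/13, 43/17,31 , 43.6,48,76, 80 , 94,94 ] 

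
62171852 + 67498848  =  129670700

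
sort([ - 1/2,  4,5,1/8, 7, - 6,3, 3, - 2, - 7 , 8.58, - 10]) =[ - 10, -7, - 6, - 2,-1/2, 1/8,3, 3, 4,5, 7, 8.58]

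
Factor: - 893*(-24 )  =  2^3*3^1*19^1*47^1 = 21432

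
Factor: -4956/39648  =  -2^( -3 ) = - 1/8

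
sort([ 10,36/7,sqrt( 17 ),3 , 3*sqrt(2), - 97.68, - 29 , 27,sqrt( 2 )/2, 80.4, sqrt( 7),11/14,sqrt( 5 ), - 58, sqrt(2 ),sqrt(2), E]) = [ - 97.68, - 58, -29,sqrt(2)/2,11/14 , sqrt( 2 ),sqrt(2), sqrt(5),sqrt(7),E, 3 , sqrt( 17 ), 3*sqrt( 2),36/7,  10 , 27,80.4 ]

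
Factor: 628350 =2^1*3^1*5^2*59^1*71^1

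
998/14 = 71 + 2/7=71.29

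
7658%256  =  234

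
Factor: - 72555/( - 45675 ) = 691/435 = 3^( - 1 ) *5^ ( - 1 )*29^( - 1) * 691^1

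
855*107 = 91485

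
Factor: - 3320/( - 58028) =2^1*5^1*83^1*89^(-1)*163^( - 1) = 830/14507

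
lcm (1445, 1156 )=5780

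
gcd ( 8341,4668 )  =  1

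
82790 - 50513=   32277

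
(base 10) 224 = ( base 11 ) 194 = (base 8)340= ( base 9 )268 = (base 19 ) bf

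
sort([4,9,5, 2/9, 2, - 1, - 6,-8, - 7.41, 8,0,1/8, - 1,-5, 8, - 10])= [-10, - 8,-7.41, - 6,-5,-1,-1,0, 1/8,2/9,2, 4, 5,8,8,9]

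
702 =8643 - 7941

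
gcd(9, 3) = 3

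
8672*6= 52032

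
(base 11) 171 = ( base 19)A9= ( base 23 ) 8F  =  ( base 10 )199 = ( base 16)C7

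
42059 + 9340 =51399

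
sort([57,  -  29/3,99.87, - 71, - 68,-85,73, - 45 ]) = [ - 85, - 71, - 68, -45,  -  29/3,57,73,99.87 ]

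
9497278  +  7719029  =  17216307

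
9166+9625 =18791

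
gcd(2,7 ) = 1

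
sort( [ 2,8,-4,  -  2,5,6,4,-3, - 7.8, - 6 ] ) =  [ -7.8, - 6,  -  4, - 3,-2,2, 4,5,6, 8 ] 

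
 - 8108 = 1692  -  9800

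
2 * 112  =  224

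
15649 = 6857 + 8792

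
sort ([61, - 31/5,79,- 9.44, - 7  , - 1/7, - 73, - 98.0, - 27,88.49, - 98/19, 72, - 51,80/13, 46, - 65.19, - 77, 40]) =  [ - 98.0 , - 77,-73,  -  65.19, - 51, - 27, - 9.44, - 7,- 31/5, - 98/19, - 1/7,80/13,40,46,61,72,79,88.49 ]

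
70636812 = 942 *74986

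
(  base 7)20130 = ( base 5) 123442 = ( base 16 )1308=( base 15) 169C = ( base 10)4872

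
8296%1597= 311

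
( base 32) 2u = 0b1011110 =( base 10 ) 94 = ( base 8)136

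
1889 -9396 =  - 7507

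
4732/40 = 1183/10 = 118.30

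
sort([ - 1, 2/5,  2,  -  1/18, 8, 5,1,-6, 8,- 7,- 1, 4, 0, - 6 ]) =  [ - 7, - 6, - 6, - 1, - 1,-1/18, 0,2/5,  1, 2, 4, 5, 8, 8] 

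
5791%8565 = 5791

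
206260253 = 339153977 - 132893724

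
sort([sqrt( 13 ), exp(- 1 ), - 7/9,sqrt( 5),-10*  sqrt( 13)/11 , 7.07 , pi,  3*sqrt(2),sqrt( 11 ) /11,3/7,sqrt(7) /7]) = [ - 10*sqrt( 13 )/11, - 7/9, sqrt(11)/11, exp( -1),  sqrt( 7 ) /7, 3/7,sqrt ( 5 ),pi,sqrt( 13 ),3*sqrt(2),7.07] 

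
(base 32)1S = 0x3C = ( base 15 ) 40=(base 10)60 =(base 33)1r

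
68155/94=68155/94 = 725.05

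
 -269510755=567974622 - 837485377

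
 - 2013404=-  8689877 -  -  6676473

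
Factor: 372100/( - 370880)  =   - 305/304 = - 2^(- 4)*5^1*19^( - 1)*61^1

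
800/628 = 1 + 43/157 = 1.27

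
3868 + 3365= 7233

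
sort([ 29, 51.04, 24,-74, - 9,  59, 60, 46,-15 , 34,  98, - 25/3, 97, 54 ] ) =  [ - 74, - 15,- 9, - 25/3, 24, 29 , 34, 46,  51.04,54,59,  60, 97,98]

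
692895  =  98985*7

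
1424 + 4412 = 5836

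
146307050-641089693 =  - 494782643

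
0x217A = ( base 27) BKB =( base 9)12672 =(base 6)103402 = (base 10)8570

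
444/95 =444/95 = 4.67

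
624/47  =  13 + 13/47 = 13.28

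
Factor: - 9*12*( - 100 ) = 2^4*3^3*5^2 = 10800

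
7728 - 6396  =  1332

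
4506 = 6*751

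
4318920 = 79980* 54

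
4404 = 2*2202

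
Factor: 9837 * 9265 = 91139805 = 3^2 * 5^1 * 17^1*109^1 * 1093^1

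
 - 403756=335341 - 739097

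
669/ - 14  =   - 669/14 =- 47.79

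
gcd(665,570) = 95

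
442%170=102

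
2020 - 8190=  - 6170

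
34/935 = 2/55= 0.04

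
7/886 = 7/886 = 0.01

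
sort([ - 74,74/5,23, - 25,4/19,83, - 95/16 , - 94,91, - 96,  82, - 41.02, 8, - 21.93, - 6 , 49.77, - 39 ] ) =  [ - 96, - 94, - 74,-41.02, - 39, - 25, - 21.93, - 6 ,-95/16,4/19, 8,74/5,23,49.77,  82,83,91] 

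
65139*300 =19541700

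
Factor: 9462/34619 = 2^1*3^1*13^ ( -1 )*19^1*83^1*2663^( - 1 ) 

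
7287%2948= 1391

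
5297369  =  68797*77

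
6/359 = 6/359= 0.02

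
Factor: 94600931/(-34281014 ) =  -  2^(  -  1)*139^( - 1)*317^(- 1)*389^(-1 )*94600931^1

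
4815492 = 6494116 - 1678624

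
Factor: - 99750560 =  - 2^5*5^1*7^1*13^2*17^1*31^1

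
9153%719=525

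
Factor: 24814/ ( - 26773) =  - 38/41  =  - 2^1*19^1*41^ ( - 1 ) 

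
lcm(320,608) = 6080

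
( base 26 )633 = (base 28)57L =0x1029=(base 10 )4137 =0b1000000101001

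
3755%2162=1593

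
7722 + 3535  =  11257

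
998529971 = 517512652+481017319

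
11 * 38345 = 421795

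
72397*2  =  144794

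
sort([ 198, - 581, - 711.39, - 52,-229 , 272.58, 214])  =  [ - 711.39, - 581,-229, - 52,198, 214,272.58] 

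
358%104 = 46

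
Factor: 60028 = 2^2 *43^1 * 349^1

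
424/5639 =424/5639 = 0.08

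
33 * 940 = 31020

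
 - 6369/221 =- 6369/221 = -  28.82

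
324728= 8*40591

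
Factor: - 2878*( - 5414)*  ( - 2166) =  - 2^3*3^1*19^2 * 1439^1 * 2707^1 = - 33749511672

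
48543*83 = 4029069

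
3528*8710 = 30728880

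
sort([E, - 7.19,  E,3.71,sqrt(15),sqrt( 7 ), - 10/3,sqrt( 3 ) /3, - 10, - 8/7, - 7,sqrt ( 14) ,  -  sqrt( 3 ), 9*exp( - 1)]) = [ - 10, - 7.19 , - 7, - 10/3, - sqrt(3 ), - 8/7,sqrt( 3) /3,  sqrt (7), E,E,9*exp( - 1 ), 3.71,  sqrt( 14), sqrt (15 )] 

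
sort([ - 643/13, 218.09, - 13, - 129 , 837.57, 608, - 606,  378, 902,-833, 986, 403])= [  -  833,-606,  -  129, - 643/13, - 13,218.09, 378, 403,608,837.57,902,986] 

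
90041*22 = 1980902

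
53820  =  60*897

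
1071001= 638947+432054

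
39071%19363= 345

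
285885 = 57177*5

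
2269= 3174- 905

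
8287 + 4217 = 12504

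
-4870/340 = - 15 + 23/34 =- 14.32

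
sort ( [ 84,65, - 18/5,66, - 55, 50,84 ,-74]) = [ - 74, - 55, - 18/5,  50,65,  66 , 84,  84 ] 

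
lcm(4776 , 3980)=23880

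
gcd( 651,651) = 651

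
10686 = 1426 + 9260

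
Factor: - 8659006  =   -2^1*4329503^1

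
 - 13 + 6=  - 7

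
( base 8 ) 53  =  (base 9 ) 47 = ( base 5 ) 133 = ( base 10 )43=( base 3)1121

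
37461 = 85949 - 48488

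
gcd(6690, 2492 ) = 2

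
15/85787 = 15/85787= 0.00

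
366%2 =0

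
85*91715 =7795775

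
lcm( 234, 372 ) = 14508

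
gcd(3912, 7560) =24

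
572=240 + 332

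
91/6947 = 91/6947 = 0.01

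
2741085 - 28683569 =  - 25942484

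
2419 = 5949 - 3530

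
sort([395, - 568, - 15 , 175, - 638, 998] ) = [ - 638, - 568, - 15,  175, 395,998] 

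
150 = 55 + 95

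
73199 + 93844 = 167043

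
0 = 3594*0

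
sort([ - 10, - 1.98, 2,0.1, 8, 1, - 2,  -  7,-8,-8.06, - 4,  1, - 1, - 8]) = [-10,- 8.06, - 8,-8, - 7,- 4, - 2,-1.98, -1 , 0.1,1, 1,2, 8] 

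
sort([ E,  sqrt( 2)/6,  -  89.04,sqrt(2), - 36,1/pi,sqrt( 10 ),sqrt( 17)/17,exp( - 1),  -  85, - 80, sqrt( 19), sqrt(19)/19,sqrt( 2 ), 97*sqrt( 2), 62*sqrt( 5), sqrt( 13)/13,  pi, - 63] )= [ - 89.04, - 85,  -  80, -63, - 36,sqrt( 19 )/19,sqrt( 2 ) /6, sqrt( 17 ) /17,sqrt( 13)/13,1/pi, exp( - 1) , sqrt(2 ),sqrt(2 ), E , pi, sqrt( 10 ), sqrt( 19),97*sqrt ( 2 ),62*sqrt( 5)] 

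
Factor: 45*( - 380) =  - 17100 =-  2^2*3^2*5^2*19^1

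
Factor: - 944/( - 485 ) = 2^4 *5^(- 1)*59^1*97^( - 1 )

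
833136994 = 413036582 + 420100412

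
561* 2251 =1262811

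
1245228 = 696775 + 548453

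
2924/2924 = 1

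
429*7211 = 3093519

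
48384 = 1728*28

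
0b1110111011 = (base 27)18a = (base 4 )32323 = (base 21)23a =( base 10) 955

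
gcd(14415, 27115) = 5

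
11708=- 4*( - 2927)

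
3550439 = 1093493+2456946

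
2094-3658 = -1564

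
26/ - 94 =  - 13/47 = - 0.28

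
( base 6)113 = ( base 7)63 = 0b101101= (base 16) 2d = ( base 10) 45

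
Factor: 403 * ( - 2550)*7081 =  - 2^1*3^1*5^2 * 13^1*17^1*31^1*73^1 * 97^1 = -7276789650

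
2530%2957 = 2530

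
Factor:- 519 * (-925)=3^1 * 5^2 * 37^1*173^1 = 480075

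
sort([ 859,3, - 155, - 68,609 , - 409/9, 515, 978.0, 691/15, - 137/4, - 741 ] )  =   [ - 741, - 155, - 68, - 409/9 , - 137/4, 3,691/15 , 515 , 609  ,  859,978.0]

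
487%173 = 141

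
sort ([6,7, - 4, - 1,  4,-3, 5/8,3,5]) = [-4, - 3, -1, 5/8,3, 4,5,6,7 ]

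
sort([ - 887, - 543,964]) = [-887,-543, 964]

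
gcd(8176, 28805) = 7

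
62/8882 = 31/4441 = 0.01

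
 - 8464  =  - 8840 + 376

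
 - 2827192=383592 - 3210784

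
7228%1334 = 558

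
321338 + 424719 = 746057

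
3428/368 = 9+29/92  =  9.32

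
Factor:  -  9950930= - 2^1 * 5^1*11^1*61^1*1483^1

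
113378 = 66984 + 46394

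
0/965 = 0 = 0.00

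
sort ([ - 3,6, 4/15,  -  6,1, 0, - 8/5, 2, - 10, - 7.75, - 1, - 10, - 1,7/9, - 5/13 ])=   [ - 10,-10, - 7.75 , - 6, - 3, - 8/5, - 1, - 1, - 5/13,0, 4/15,7/9, 1,2,6]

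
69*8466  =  584154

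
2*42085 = 84170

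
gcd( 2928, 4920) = 24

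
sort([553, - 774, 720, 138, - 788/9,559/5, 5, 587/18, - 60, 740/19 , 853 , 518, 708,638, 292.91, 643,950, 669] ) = [ - 774,-788/9, - 60,5 , 587/18, 740/19, 559/5, 138, 292.91,518,553, 638,643,669, 708, 720, 853, 950] 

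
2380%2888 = 2380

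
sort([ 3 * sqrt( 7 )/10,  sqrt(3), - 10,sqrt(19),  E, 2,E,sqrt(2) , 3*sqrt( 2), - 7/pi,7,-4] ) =[ - 10, - 4, - 7/pi, 3*sqrt( 7 )/10,sqrt( 2),sqrt (3),2,  E,E,3*sqrt ( 2) , sqrt( 19), 7]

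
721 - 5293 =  - 4572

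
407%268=139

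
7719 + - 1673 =6046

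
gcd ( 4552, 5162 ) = 2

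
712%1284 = 712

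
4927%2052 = 823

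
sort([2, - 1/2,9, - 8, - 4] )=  [ - 8 , - 4,-1/2, 2,9]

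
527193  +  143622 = 670815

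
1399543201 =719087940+680455261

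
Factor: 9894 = 2^1*3^1 * 17^1*97^1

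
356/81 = 4 + 32/81 = 4.40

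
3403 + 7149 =10552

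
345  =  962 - 617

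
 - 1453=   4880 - 6333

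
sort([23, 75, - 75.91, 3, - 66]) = [ - 75.91, - 66, 3,23, 75 ]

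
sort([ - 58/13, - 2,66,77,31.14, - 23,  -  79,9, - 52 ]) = [ - 79, - 52, - 23,-58/13, - 2,9 , 31.14,66,77 ]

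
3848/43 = 89+21/43 = 89.49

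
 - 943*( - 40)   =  37720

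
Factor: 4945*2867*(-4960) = - 2^5*5^2*23^1 * 31^1*43^1*47^1*61^1 = - 70319482400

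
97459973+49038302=146498275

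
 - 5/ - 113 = 5/113  =  0.04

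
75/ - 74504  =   - 75/74504 = - 0.00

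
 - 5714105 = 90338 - 5804443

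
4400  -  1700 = 2700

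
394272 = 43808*9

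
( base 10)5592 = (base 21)CE6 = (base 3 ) 21200010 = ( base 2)1010111011000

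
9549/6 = 3183/2 = 1591.50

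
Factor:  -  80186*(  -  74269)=2^1*13^1*29^1*197^1*40093^1 = 5955334034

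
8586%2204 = 1974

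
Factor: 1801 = 1801^1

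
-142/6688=-1 + 3273/3344 = -0.02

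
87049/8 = 10881 + 1/8 = 10881.12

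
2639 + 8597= 11236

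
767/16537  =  767/16537 =0.05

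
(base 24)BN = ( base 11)241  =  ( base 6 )1155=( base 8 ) 437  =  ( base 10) 287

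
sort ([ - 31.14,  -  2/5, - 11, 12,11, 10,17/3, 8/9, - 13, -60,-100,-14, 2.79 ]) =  [ - 100, - 60,-31.14, - 14,-13 , - 11, - 2/5, 8/9, 2.79, 17/3,10, 11,12 ]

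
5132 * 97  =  497804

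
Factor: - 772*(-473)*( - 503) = -183673468 = - 2^2*11^1*43^1*193^1 * 503^1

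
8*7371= 58968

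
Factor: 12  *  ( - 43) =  - 2^2*3^1 *43^1 = - 516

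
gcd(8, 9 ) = 1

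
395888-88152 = 307736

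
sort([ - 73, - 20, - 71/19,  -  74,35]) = [ - 74,-73,-20,- 71/19, 35] 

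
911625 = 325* 2805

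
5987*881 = 5274547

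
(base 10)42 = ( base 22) 1k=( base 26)1g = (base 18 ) 26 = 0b101010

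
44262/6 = 7377 = 7377.00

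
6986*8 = 55888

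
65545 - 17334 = 48211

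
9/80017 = 9/80017= 0.00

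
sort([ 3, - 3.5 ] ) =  [ - 3.5,3 ]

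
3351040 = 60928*55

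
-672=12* ( - 56 ) 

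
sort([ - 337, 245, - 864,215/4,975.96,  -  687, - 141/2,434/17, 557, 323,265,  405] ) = [ - 864, - 687, - 337,-141/2, 434/17 , 215/4, 245,265, 323 , 405, 557, 975.96]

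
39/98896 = 39/98896 = 0.00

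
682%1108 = 682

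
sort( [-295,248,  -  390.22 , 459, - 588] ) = [-588,- 390.22, - 295,248,459]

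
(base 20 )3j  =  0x4f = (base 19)43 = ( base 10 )79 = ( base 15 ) 54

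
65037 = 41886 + 23151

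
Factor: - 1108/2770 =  - 2/5 =- 2^1*5^( - 1 )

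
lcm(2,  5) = 10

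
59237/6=9872 + 5/6= 9872.83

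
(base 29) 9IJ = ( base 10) 8110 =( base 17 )1B11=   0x1FAE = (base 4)1332232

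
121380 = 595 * 204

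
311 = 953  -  642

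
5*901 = 4505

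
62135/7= 62135/7 = 8876.43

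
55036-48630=6406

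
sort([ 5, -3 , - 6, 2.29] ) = [  -  6, - 3, 2.29,  5] 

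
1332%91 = 58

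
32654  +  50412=83066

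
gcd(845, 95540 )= 5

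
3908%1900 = 108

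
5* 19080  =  95400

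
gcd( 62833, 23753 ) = 1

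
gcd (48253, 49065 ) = 1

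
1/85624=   1/85624 = 0.00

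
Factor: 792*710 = 562320 = 2^4 * 3^2*5^1*11^1*71^1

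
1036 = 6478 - 5442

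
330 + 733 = 1063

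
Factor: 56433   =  3^1*13^1*1447^1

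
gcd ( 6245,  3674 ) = 1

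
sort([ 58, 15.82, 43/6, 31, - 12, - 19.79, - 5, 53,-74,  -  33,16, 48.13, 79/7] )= [ - 74,  -  33 , - 19.79 , - 12, - 5,  43/6,79/7, 15.82,16,31, 48.13 , 53, 58 ] 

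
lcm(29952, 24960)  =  149760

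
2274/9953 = 2274/9953 = 0.23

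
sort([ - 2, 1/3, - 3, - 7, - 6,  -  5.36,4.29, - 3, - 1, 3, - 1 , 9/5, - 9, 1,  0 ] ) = [ - 9, -7 , - 6, - 5.36 , - 3, - 3 , - 2, - 1, - 1, 0, 1/3, 1,9/5, 3,4.29]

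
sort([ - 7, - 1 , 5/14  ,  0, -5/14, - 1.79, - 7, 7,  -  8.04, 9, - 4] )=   [ - 8.04, - 7, - 7, - 4, - 1.79,-1, -5/14 , 0,5/14,7, 9]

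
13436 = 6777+6659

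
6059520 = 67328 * 90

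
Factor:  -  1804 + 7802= 5998 = 2^1*2999^1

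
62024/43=1442+18/43 = 1442.42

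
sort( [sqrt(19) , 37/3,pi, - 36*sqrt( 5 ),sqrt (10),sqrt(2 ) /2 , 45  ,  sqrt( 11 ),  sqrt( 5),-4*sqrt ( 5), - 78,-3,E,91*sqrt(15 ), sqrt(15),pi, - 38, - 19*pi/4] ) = [- 36*sqrt(5), - 78,-38 , - 19 * pi/4,-4*sqrt ( 5), - 3 , sqrt( 2)/2 , sqrt( 5) , E, pi , pi , sqrt(10 ) , sqrt(11 ),sqrt(15 ), sqrt ( 19), 37/3,45, 91*sqrt( 15 )]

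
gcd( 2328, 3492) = 1164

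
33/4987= 33/4987 = 0.01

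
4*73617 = 294468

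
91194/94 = 45597/47 = 970.15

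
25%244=25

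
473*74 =35002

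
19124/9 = 19124/9 = 2124.89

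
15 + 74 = 89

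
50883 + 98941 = 149824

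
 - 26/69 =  - 1 + 43/69= -0.38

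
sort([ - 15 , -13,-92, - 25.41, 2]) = [ - 92, - 25.41, - 15, - 13, 2]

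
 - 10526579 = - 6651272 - 3875307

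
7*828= 5796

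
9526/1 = 9526 = 9526.00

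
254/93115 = 254/93115 = 0.00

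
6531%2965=601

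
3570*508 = 1813560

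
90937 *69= 6274653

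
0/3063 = 0 = 0.00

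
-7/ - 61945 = 7/61945 =0.00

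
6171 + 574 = 6745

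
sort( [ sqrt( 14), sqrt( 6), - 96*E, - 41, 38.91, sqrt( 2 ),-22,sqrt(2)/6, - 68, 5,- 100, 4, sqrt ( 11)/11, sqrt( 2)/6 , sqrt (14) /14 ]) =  [ - 96*E,-100, - 68, - 41, - 22,  sqrt( 2)/6,sqrt(2 ) /6  ,  sqrt( 14 )/14,  sqrt( 11 ) /11, sqrt( 2), sqrt(6), sqrt(14),4, 5, 38.91 ]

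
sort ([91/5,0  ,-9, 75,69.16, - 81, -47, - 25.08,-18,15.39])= [-81, - 47 ,-25.08, - 18,-9,0, 15.39,91/5,69.16,75]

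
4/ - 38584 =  - 1+9645/9646  =  -  0.00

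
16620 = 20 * 831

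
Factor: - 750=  - 2^1 * 3^1*5^3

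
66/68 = 33/34 = 0.97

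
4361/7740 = 4361/7740 = 0.56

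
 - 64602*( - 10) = 646020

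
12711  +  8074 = 20785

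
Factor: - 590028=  - 2^2* 3^1*49169^1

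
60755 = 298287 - 237532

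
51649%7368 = 73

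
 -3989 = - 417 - 3572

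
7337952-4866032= 2471920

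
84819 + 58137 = 142956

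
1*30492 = 30492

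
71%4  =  3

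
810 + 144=954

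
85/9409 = 85/9409 = 0.01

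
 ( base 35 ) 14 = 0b100111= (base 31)18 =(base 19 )21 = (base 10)39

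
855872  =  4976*172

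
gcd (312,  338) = 26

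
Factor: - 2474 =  - 2^1*1237^1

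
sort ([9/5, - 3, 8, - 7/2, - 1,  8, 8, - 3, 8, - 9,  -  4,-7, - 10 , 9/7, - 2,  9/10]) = [-10,- 9, - 7, - 4,-7/2, - 3, -3,  -  2, - 1, 9/10, 9/7,9/5, 8, 8, 8,8]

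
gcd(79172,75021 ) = 1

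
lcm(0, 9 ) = 0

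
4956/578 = 8+166/289 = 8.57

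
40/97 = 40/97 = 0.41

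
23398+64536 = 87934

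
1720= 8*215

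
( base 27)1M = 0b110001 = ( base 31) 1I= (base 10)49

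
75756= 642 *118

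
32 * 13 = 416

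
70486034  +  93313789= 163799823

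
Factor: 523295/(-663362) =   -  2^(-1)*5^1 * 7^(-3 )*967^( - 1)*104659^1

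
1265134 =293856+971278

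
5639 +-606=5033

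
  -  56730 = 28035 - 84765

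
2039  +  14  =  2053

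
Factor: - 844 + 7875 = 79^1*89^1 = 7031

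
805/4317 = 805/4317 = 0.19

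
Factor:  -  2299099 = -11^1*47^1*4447^1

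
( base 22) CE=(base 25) b3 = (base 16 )116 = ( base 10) 278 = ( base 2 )100010110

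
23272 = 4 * 5818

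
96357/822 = 32119/274 = 117.22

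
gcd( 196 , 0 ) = 196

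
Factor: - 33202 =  - 2^1*13^1*1277^1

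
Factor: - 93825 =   -  3^3*5^2*139^1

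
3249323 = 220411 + 3028912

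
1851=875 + 976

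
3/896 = 3/896=0.00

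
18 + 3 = 21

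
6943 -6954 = -11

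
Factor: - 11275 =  -5^2*11^1*41^1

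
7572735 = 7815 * 969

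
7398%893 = 254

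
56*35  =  1960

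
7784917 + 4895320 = 12680237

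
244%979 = 244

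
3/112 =3/112 = 0.03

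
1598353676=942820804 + 655532872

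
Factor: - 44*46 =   -  2024= - 2^3*11^1*23^1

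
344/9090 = 172/4545= 0.04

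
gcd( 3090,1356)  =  6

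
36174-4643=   31531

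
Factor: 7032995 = 5^1 * 61^1*23059^1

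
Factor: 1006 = 2^1 * 503^1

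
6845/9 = 6845/9 = 760.56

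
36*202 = 7272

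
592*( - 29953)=  -  17732176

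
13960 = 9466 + 4494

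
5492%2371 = 750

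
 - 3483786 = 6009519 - 9493305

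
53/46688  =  53/46688 = 0.00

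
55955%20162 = 15631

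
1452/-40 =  - 363/10= -36.30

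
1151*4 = 4604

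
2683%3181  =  2683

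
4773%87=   75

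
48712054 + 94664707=143376761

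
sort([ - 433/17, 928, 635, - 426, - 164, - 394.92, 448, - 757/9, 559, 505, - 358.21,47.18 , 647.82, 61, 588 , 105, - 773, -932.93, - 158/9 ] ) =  [ -932.93,- 773, - 426, - 394.92, - 358.21, - 164, - 757/9,-433/17, - 158/9, 47.18, 61,105, 448,505,559, 588,635,647.82,928 ] 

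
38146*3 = 114438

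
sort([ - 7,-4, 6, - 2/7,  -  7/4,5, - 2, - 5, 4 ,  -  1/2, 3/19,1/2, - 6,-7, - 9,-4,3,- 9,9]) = [ - 9, - 9, - 7, - 7  , - 6,  -  5,  -  4, - 4, - 2, - 7/4, - 1/2 , - 2/7  ,  3/19, 1/2 , 3, 4,5, 6, 9] 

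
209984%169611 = 40373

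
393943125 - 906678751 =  - 512735626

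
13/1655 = 13/1655 =0.01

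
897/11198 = 897/11198= 0.08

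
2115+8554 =10669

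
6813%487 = 482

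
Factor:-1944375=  - 3^1*5^4*17^1 * 61^1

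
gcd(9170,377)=1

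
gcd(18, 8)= 2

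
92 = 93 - 1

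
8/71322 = 4/35661= 0.00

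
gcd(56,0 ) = 56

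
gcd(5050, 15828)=2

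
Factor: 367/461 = 367^1 *461^( - 1)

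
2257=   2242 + 15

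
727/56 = 727/56 = 12.98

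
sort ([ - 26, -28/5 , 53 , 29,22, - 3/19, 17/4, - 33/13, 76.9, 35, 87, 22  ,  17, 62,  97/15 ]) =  [-26,  -  28/5, - 33/13, -3/19,  17/4, 97/15 , 17, 22,  22, 29,  35, 53, 62,76.9,87]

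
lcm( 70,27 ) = 1890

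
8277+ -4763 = 3514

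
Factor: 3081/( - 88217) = - 3^1*13^1*19^( - 1)*79^1 *4643^ (-1)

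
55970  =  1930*29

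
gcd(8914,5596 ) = 2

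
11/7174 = 11/7174 = 0.00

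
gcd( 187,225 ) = 1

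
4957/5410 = 4957/5410 = 0.92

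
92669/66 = 92669/66  =  1404.08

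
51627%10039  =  1432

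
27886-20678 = 7208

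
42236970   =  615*68678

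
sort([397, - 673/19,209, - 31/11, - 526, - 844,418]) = [ - 844, - 526, - 673/19, - 31/11,  209,397,418 ] 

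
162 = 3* 54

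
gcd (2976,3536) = 16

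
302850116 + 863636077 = 1166486193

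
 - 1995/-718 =2 + 559/718 = 2.78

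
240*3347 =803280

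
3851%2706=1145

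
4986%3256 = 1730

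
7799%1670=1119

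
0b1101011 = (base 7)212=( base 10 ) 107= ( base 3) 10222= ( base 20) 57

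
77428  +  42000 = 119428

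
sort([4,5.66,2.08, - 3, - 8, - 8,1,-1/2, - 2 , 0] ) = [ - 8, - 8,  -  3, - 2, - 1/2,0, 1,2.08, 4,5.66] 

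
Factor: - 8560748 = - 2^2*7^1*305741^1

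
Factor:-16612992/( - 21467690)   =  2^6*3^3*5^ (- 1)*11^1 *19^1*23^1*89^( - 1)*24121^( - 1) = 8306496/10733845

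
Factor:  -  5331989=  - 13^1*19^1*21587^1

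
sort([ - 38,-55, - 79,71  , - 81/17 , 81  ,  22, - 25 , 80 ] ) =[-79, - 55, - 38 , - 25, - 81/17  ,  22,  71, 80,81 ] 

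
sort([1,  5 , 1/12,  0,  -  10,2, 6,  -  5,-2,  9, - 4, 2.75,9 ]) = [  -  10, - 5, -4, - 2, 0, 1/12, 1 , 2, 2.75,5, 6, 9,9]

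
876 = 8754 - 7878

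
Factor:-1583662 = - 2^1 * 73^1  *  10847^1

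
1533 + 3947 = 5480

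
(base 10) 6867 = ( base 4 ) 1223103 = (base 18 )1339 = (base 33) 6a3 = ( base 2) 1101011010011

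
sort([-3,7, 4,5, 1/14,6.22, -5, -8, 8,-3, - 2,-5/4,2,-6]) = [ - 8,-6, - 5, - 3, - 3, - 2,- 5/4,  1/14, 2, 4, 5,6.22, 7, 8 ] 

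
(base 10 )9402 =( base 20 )13a2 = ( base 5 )300102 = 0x24ba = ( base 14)35d8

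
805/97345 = 161/19469=0.01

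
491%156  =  23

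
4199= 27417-23218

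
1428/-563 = -3 + 261/563 = -2.54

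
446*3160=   1409360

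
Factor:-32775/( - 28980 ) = 2^(-2 ) * 3^ (-1 )*5^1*7^( - 1 ) * 19^1 = 95/84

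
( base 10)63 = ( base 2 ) 111111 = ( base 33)1U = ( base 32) 1V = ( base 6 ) 143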